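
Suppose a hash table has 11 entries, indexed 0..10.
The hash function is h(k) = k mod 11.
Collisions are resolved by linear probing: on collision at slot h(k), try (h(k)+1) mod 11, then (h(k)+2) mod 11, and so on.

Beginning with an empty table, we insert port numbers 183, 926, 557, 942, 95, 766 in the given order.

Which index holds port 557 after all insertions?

183: h=7 -> slot 7
926: h=2 -> slot 2
557: h=7, probe 7,8 -> slot 8
942: h=7, probe 7,8,9 -> slot 9
95: h=7, probe 7,8,9,10 -> slot 10
766: h=7, probe 7,8,9,10,0 -> slot 0
Table: [766, ., 926, ., ., ., ., 183, 557, 942, 95]

8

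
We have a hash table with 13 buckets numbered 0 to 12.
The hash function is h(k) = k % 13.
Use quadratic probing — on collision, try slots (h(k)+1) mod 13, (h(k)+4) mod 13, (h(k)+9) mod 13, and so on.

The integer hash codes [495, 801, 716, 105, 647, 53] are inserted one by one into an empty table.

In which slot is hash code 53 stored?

495: h=1 → slot 1
801: h=8 → slot 8
716: h=1, probe 1,2 → slot 2
105: h=1, probe 1,2,5 → slot 5
647: h=10 → slot 10
53: h=1, probe 1,2,5,10,4 → slot 4
Table: [_, 495, 716, _, 53, 105, _, _, 801, _, 647, _, _]

4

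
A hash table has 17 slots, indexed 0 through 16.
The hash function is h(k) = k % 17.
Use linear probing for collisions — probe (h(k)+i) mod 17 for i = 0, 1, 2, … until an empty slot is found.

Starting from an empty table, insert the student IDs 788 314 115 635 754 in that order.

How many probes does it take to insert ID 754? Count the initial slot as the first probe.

Insert 788: h=6, slot 6 empty → index 6.
Insert 314: h=8, slot 8 empty → index 8.
Insert 115: h=13, slot 13 empty → index 13.
Insert 635: h=6, slot 6 occupied → index 7.
Insert 754: h=6, slots 6,7,8 occupied → index 9.
Table: [_, _, _, _, _, _, 788, 635, 314, 754, _, _, _, 115, _, _, _]

4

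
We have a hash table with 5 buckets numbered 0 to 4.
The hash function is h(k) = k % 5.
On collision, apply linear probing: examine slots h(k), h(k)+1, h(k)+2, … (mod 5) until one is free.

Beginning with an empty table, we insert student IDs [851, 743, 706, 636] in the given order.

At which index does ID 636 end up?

851 hashes to 1; slot 1 is free → place at 1.
743 hashes to 3; slot 3 is free → place at 3.
706 hashes to 1; 1 taken → place at 2.
636 hashes to 1; 1,2,3 taken → place at 4.
Table: [., 851, 706, 743, 636]

4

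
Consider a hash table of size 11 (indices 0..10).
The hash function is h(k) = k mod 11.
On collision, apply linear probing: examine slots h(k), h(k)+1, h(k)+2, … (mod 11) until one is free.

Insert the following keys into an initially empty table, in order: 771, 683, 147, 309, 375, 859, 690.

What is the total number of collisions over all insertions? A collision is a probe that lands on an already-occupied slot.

12

771 hashes to 1; slot 1 is free => place at 1.
683 hashes to 1; 1 taken => place at 2.
147 hashes to 4; slot 4 is free => place at 4.
309 hashes to 1; 1,2 taken => place at 3.
375 hashes to 1; 1,2,3,4 taken => place at 5.
859 hashes to 1; 1,2,3,4,5 taken => place at 6.
690 hashes to 8; slot 8 is free => place at 8.
Table: [—, 771, 683, 309, 147, 375, 859, —, 690, —, —]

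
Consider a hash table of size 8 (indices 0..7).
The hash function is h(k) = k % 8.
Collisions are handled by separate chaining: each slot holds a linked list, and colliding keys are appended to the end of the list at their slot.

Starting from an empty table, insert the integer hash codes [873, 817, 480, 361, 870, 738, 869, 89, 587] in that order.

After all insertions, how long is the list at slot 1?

Insert 873: h=1, bucket 1 empty -> new chain.
Insert 817: h=1, bucket 1 nonempty -> append to chain.
Insert 480: h=0, bucket 0 empty -> new chain.
Insert 361: h=1, bucket 1 nonempty -> append to chain.
Insert 870: h=6, bucket 6 empty -> new chain.
Insert 738: h=2, bucket 2 empty -> new chain.
Insert 869: h=5, bucket 5 empty -> new chain.
Insert 89: h=1, bucket 1 nonempty -> append to chain.
Insert 587: h=3, bucket 3 empty -> new chain.
Final buckets:
0: 480
1: 873 -> 817 -> 361 -> 89
2: 738
3: 587
4: ∅
5: 869
6: 870
7: ∅

4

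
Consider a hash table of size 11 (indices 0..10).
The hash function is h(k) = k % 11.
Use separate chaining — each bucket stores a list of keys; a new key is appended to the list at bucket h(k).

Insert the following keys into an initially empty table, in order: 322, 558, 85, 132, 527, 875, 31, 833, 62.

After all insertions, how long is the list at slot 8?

3

Insert 322: h=3, bucket 3 empty -> new chain.
Insert 558: h=8, bucket 8 empty -> new chain.
Insert 85: h=8, bucket 8 nonempty -> append to chain.
Insert 132: h=0, bucket 0 empty -> new chain.
Insert 527: h=10, bucket 10 empty -> new chain.
Insert 875: h=6, bucket 6 empty -> new chain.
Insert 31: h=9, bucket 9 empty -> new chain.
Insert 833: h=8, bucket 8 nonempty -> append to chain.
Insert 62: h=7, bucket 7 empty -> new chain.
Final buckets:
0: 132
1: _
2: _
3: 322
4: _
5: _
6: 875
7: 62
8: 558 -> 85 -> 833
9: 31
10: 527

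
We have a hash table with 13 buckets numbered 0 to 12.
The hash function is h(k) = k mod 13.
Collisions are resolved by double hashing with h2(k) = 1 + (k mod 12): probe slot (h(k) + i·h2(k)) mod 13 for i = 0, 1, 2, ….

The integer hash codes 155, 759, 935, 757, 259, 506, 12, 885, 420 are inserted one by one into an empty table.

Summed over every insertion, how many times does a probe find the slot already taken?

4

155 hashes to 12; slot 12 is free -> place at 12.
759 hashes to 5; slot 5 is free -> place at 5.
935 hashes to 12, h2=12; 12 taken -> place at 11.
757 hashes to 3; slot 3 is free -> place at 3.
259 hashes to 12, h2=8; 12 taken -> place at 7.
506 hashes to 12, h2=3; 12 taken -> place at 2.
12 hashes to 12, h2=1; 12 taken -> place at 0.
885 hashes to 1; slot 1 is free -> place at 1.
420 hashes to 4; slot 4 is free -> place at 4.
Table: [12, 885, 506, 757, 420, 759, _, 259, _, _, _, 935, 155]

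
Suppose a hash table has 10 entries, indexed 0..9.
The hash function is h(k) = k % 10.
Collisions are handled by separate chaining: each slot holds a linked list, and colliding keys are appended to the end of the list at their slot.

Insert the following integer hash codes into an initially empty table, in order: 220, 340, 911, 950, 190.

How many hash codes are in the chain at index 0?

4

Insert 220: h=0, bucket 0 empty → new chain.
Insert 340: h=0, bucket 0 nonempty → append to chain.
Insert 911: h=1, bucket 1 empty → new chain.
Insert 950: h=0, bucket 0 nonempty → append to chain.
Insert 190: h=0, bucket 0 nonempty → append to chain.
Final buckets:
0: 220 -> 340 -> 950 -> 190
1: 911
2: —
3: —
4: —
5: —
6: —
7: —
8: —
9: —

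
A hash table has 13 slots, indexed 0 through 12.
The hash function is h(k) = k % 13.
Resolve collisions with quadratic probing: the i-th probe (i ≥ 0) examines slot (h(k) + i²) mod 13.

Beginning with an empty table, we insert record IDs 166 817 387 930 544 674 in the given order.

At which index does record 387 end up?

1

166 hashes to 10; slot 10 is free -> place at 10.
817 hashes to 11; slot 11 is free -> place at 11.
387 hashes to 10; 10,11 taken -> place at 1.
930 hashes to 7; slot 7 is free -> place at 7.
544 hashes to 11; 11 taken -> place at 12.
674 hashes to 11; 11,12 taken -> place at 2.
Table: [-, 387, 674, -, -, -, -, 930, -, -, 166, 817, 544]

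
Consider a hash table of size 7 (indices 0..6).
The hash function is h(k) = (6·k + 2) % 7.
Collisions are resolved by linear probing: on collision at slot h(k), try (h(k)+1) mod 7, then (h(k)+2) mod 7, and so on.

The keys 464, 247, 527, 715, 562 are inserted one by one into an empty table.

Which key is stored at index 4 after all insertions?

562

464: h=0 → slot 0
247: h=0, probe 0,1 → slot 1
527: h=0, probe 0,1,2 → slot 2
715: h=1, probe 1,2,3 → slot 3
562: h=0, probe 0,1,2,3,4 → slot 4
Table: [464, 247, 527, 715, 562, ., .]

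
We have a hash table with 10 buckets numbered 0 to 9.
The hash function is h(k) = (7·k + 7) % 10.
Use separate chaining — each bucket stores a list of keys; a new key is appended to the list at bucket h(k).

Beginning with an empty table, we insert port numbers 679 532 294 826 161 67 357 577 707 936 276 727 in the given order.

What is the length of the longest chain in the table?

5

679 -> bucket 0
532 -> bucket 1
294 -> bucket 5
826 -> bucket 9
161 -> bucket 4
67 -> bucket 6
357 -> bucket 6 (collision)
577 -> bucket 6 (collision)
707 -> bucket 6 (collision)
936 -> bucket 9 (collision)
276 -> bucket 9 (collision)
727 -> bucket 6 (collision)
Final buckets:
0: 679
1: 532
2: .
3: .
4: 161
5: 294
6: 67 -> 357 -> 577 -> 707 -> 727
7: .
8: .
9: 826 -> 936 -> 276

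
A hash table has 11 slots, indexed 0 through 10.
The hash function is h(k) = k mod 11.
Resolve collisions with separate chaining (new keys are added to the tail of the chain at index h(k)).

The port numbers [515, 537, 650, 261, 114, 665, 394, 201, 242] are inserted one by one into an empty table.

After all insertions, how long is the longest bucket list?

515 → bucket 9
537 → bucket 9 (collision)
650 → bucket 1
261 → bucket 8
114 → bucket 4
665 → bucket 5
394 → bucket 9 (collision)
201 → bucket 3
242 → bucket 0
Final buckets:
0: 242
1: 650
2: ∅
3: 201
4: 114
5: 665
6: ∅
7: ∅
8: 261
9: 515 -> 537 -> 394
10: ∅

3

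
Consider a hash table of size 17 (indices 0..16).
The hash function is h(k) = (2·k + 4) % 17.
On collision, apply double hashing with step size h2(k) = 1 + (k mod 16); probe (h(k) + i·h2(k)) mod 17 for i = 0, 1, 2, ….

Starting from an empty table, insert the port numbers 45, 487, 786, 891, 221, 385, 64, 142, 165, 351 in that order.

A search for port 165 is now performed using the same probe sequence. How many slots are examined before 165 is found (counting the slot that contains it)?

3

45 hashes to 9; slot 9 is free → place at 9.
487 hashes to 9, h2=8; 9 taken → place at 0.
786 hashes to 12; slot 12 is free → place at 12.
891 hashes to 1; slot 1 is free → place at 1.
221 hashes to 4; slot 4 is free → place at 4.
385 hashes to 9, h2=2; 9 taken → place at 11.
64 hashes to 13; slot 13 is free → place at 13.
142 hashes to 16; slot 16 is free → place at 16.
165 hashes to 11, h2=6; 11,0 taken → place at 6.
351 hashes to 9, h2=16; 9 taken → place at 8.
Table: [487, 891, ∅, ∅, 221, ∅, 165, ∅, 351, 45, ∅, 385, 786, 64, ∅, ∅, 142]
Lookup 165: h=11, h2=6, probe 11,0,6 → found at 6.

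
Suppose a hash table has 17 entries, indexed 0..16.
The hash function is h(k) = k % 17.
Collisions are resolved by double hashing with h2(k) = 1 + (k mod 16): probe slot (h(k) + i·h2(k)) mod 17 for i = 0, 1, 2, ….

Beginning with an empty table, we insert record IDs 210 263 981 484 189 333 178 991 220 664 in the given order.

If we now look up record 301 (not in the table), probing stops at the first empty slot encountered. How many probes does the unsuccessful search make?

2

Insert 210: h=6, slot 6 empty → index 6.
Insert 263: h=8, slot 8 empty → index 8.
Insert 981: h=12, slot 12 empty → index 12.
Insert 484: h=8, h2=5, slot 8 occupied → index 13.
Insert 189: h=2, slot 2 empty → index 2.
Insert 333: h=10, slot 10 empty → index 10.
Insert 178: h=8, h2=3, slot 8 occupied → index 11.
Insert 991: h=5, slot 5 empty → index 5.
Insert 220: h=16, slot 16 empty → index 16.
Insert 664: h=1, slot 1 empty → index 1.
Table: [., 664, 189, ., ., 991, 210, ., 263, ., 333, 178, 981, 484, ., ., 220]
Lookup 301: h=12, h2=14, probe 12,9 → slot 9 empty, not found.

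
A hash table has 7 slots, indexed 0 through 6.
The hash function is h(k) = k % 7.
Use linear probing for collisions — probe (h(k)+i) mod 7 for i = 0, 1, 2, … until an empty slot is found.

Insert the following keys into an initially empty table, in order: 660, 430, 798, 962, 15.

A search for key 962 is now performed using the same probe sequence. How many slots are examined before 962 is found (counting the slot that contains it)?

2

Insert 660: h=2, slot 2 empty => index 2.
Insert 430: h=3, slot 3 empty => index 3.
Insert 798: h=0, slot 0 empty => index 0.
Insert 962: h=3, slot 3 occupied => index 4.
Insert 15: h=1, slot 1 empty => index 1.
Table: [798, 15, 660, 430, 962, ., .]
Lookup 962: h=3, probe 3,4 → found at 4.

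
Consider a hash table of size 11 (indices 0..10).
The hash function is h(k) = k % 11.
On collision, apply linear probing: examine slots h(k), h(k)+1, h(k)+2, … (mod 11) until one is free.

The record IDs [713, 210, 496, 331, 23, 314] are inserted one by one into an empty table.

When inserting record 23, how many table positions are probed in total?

713: h=9 → slot 9
210: h=1 → slot 1
496: h=1, probe 1,2 → slot 2
331: h=1, probe 1,2,3 → slot 3
23: h=1, probe 1,2,3,4 → slot 4
314: h=6 → slot 6
Table: [_, 210, 496, 331, 23, _, 314, _, _, 713, _]

4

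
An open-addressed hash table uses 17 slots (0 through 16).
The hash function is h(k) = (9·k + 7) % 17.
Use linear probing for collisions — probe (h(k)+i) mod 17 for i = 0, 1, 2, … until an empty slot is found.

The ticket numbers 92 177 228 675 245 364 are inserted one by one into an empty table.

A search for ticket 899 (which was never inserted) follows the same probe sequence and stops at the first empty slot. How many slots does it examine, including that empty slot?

92: h=2 → slot 2
177: h=2, probe 2,3 → slot 3
228: h=2, probe 2,3,4 → slot 4
675: h=13 → slot 13
245: h=2, probe 2,3,4,5 → slot 5
364: h=2, probe 2,3,4,5,6 → slot 6
Table: [_, _, 92, 177, 228, 245, 364, _, _, _, _, _, _, 675, _, _, _]
Lookup 899: h=6, probe 6,7 → slot 7 empty, not found.

2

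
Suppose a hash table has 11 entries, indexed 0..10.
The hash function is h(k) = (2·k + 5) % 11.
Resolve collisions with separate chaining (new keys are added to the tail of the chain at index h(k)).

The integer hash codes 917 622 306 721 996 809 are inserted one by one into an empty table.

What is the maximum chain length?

917 -> bucket 2
622 -> bucket 6
306 -> bucket 1
721 -> bucket 6 (collision)
996 -> bucket 6 (collision)
809 -> bucket 6 (collision)
Final buckets:
0: _
1: 306
2: 917
3: _
4: _
5: _
6: 622 -> 721 -> 996 -> 809
7: _
8: _
9: _
10: _

4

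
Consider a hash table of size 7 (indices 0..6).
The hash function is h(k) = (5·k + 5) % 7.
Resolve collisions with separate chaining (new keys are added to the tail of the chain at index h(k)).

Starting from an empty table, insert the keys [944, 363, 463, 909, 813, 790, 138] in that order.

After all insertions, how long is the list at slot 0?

4

Insert 944: h=0, bucket 0 empty -> new chain.
Insert 363: h=0, bucket 0 nonempty -> append to chain.
Insert 463: h=3, bucket 3 empty -> new chain.
Insert 909: h=0, bucket 0 nonempty -> append to chain.
Insert 813: h=3, bucket 3 nonempty -> append to chain.
Insert 790: h=0, bucket 0 nonempty -> append to chain.
Insert 138: h=2, bucket 2 empty -> new chain.
Final buckets:
0: 944 -> 363 -> 909 -> 790
1: -
2: 138
3: 463 -> 813
4: -
5: -
6: -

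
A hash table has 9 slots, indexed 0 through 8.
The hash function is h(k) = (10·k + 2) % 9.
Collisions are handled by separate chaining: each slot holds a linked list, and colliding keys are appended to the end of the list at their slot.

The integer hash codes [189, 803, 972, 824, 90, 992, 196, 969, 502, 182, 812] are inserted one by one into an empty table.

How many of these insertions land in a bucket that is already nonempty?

6

189 → bucket 2
803 → bucket 4
972 → bucket 2 (collision)
824 → bucket 7
90 → bucket 2 (collision)
992 → bucket 4 (collision)
196 → bucket 0
969 → bucket 8
502 → bucket 0 (collision)
182 → bucket 4 (collision)
812 → bucket 4 (collision)
Final buckets:
0: 196 -> 502
1: -
2: 189 -> 972 -> 90
3: -
4: 803 -> 992 -> 182 -> 812
5: -
6: -
7: 824
8: 969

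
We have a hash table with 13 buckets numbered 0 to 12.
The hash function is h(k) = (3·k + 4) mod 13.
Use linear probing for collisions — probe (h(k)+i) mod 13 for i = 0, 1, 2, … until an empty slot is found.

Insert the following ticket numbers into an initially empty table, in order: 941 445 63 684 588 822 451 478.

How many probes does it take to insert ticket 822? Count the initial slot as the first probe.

941 hashes to 6; slot 6 is free → place at 6.
445 hashes to 0; slot 0 is free → place at 0.
63 hashes to 11; slot 11 is free → place at 11.
684 hashes to 2; slot 2 is free → place at 2.
588 hashes to 0; 0 taken → place at 1.
822 hashes to 0; 0,1,2 taken → place at 3.
451 hashes to 5; slot 5 is free → place at 5.
478 hashes to 8; slot 8 is free → place at 8.
Table: [445, 588, 684, 822, —, 451, 941, —, 478, —, —, 63, —]

4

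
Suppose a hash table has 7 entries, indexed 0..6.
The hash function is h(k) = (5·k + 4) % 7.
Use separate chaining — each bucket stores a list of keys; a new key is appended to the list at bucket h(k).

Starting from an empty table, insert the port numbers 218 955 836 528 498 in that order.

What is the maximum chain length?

Insert 218: h=2, bucket 2 empty → new chain.
Insert 955: h=5, bucket 5 empty → new chain.
Insert 836: h=5, bucket 5 nonempty → append to chain.
Insert 528: h=5, bucket 5 nonempty → append to chain.
Insert 498: h=2, bucket 2 nonempty → append to chain.
Final buckets:
0: .
1: .
2: 218 -> 498
3: .
4: .
5: 955 -> 836 -> 528
6: .

3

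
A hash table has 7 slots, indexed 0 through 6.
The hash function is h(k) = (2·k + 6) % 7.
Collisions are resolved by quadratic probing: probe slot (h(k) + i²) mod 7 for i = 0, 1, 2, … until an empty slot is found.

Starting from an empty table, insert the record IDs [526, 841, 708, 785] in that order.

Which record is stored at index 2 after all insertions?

526: h=1 → slot 1
841: h=1, probe 1,2 → slot 2
708: h=1, probe 1,2,5 → slot 5
785: h=1, probe 1,2,5,3 → slot 3
Table: [_, 526, 841, 785, _, 708, _]

841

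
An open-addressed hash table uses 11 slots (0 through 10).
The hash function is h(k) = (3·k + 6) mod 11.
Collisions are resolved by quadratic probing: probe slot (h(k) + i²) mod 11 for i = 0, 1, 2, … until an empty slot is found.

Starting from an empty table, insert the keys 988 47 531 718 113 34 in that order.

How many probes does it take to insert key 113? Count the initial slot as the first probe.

4

988 hashes to 0; slot 0 is free => place at 0.
47 hashes to 4; slot 4 is free => place at 4.
531 hashes to 4; 4 taken => place at 5.
718 hashes to 4; 4,5 taken => place at 8.
113 hashes to 4; 4,5,8 taken => place at 2.
34 hashes to 9; slot 9 is free => place at 9.
Table: [988, _, 113, _, 47, 531, _, _, 718, 34, _]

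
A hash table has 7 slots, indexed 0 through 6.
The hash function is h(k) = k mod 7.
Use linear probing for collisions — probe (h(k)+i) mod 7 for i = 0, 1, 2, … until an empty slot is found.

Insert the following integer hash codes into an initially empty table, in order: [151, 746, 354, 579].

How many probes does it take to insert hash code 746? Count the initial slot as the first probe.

Insert 151: h=4, slot 4 empty -> index 4.
Insert 746: h=4, slot 4 occupied -> index 5.
Insert 354: h=4, slots 4,5 occupied -> index 6.
Insert 579: h=5, slots 5,6 occupied -> index 0.
Table: [579, _, _, _, 151, 746, 354]

2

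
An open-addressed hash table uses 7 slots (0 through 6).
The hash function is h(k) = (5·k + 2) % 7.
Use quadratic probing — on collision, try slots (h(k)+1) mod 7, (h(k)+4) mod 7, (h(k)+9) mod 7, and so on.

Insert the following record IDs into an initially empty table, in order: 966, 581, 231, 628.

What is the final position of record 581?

3

966 hashes to 2; slot 2 is free => place at 2.
581 hashes to 2; 2 taken => place at 3.
231 hashes to 2; 2,3 taken => place at 6.
628 hashes to 6; 6 taken => place at 0.
Table: [628, ∅, 966, 581, ∅, ∅, 231]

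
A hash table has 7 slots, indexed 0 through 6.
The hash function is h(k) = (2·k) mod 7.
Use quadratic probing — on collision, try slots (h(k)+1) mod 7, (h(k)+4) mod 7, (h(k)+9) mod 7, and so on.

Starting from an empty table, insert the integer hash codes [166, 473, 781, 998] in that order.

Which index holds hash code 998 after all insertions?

5

166 hashes to 3; slot 3 is free → place at 3.
473 hashes to 1; slot 1 is free → place at 1.
781 hashes to 1; 1 taken → place at 2.
998 hashes to 1; 1,2 taken → place at 5.
Table: [∅, 473, 781, 166, ∅, 998, ∅]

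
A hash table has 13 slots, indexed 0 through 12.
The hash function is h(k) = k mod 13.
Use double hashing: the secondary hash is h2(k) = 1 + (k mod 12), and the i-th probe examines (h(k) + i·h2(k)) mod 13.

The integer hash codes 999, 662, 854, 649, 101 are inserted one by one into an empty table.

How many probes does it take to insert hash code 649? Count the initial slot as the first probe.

999: h=11 → slot 11
662: h=12 → slot 12
854: h=9 → slot 9
649: h=12, h2=2, probe 12,1 → slot 1
101: h=10 → slot 10
Table: [-, 649, -, -, -, -, -, -, -, 854, 101, 999, 662]

2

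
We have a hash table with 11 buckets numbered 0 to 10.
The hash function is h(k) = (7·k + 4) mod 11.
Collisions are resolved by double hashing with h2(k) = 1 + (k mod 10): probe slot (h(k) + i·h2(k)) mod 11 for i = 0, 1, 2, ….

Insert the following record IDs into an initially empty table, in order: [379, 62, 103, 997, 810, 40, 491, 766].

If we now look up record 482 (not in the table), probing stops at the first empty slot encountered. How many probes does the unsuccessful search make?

379 hashes to 6; slot 6 is free → place at 6.
62 hashes to 9; slot 9 is free → place at 9.
103 hashes to 10; slot 10 is free → place at 10.
997 hashes to 9, h2=8; 9,6 taken → place at 3.
810 hashes to 9, h2=1; 9,10 taken → place at 0.
40 hashes to 9, h2=1; 9,10,0 taken → place at 1.
491 hashes to 9, h2=2; 9,0 taken → place at 2.
766 hashes to 9, h2=7; 9 taken → place at 5.
Table: [810, 40, 491, 997, —, 766, 379, —, —, 62, 103]
Lookup 482: h=1, h2=3, probe 1,4 → slot 4 empty, not found.

2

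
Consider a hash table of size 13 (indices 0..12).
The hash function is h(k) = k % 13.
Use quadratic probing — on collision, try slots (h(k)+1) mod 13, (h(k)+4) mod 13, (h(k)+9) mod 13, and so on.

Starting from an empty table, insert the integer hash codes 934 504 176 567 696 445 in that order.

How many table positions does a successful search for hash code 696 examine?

4

934: h=11 → slot 11
504: h=10 → slot 10
176: h=7 → slot 7
567: h=8 → slot 8
696: h=7, probe 7,8,11,3 → slot 3
445: h=3, probe 3,4 → slot 4
Table: [—, —, —, 696, 445, —, —, 176, 567, —, 504, 934, —]
Lookup 696: h=7, probe 7,8,11,3 → found at 3.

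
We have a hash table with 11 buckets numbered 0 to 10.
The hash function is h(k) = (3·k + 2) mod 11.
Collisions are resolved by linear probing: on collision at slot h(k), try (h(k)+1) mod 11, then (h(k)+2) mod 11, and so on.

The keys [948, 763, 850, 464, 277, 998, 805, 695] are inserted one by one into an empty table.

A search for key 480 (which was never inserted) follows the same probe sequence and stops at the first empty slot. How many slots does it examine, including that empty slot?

948: h=8 -> slot 8
763: h=3 -> slot 3
850: h=0 -> slot 0
464: h=8, probe 8,9 -> slot 9
277: h=8, probe 8,9,10 -> slot 10
998: h=4 -> slot 4
805: h=8, probe 8,9,10,0,1 -> slot 1
695: h=8, probe 8,9,10,0,1,2 -> slot 2
Table: [850, 805, 695, 763, 998, -, -, -, 948, 464, 277]
Lookup 480: h=1, probe 1,2,3,4,5 → slot 5 empty, not found.

5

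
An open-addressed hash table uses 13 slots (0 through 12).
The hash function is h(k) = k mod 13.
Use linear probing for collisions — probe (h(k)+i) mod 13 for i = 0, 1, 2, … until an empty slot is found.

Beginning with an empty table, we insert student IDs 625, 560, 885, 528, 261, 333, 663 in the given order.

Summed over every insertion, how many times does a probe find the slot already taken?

7

625: h=1 -> slot 1
560: h=1, probe 1,2 -> slot 2
885: h=1, probe 1,2,3 -> slot 3
528: h=8 -> slot 8
261: h=1, probe 1,2,3,4 -> slot 4
333: h=8, probe 8,9 -> slot 9
663: h=0 -> slot 0
Table: [663, 625, 560, 885, 261, _, _, _, 528, 333, _, _, _]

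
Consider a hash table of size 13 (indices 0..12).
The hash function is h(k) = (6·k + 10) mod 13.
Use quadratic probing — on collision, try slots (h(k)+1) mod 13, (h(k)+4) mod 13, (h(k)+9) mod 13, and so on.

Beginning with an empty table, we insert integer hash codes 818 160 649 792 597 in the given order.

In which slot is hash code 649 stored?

5

818: h=4 -> slot 4
160: h=8 -> slot 8
649: h=4, probe 4,5 -> slot 5
792: h=4, probe 4,5,8,0 -> slot 0
597: h=4, probe 4,5,8,0,7 -> slot 7
Table: [792, -, -, -, 818, 649, -, 597, 160, -, -, -, -]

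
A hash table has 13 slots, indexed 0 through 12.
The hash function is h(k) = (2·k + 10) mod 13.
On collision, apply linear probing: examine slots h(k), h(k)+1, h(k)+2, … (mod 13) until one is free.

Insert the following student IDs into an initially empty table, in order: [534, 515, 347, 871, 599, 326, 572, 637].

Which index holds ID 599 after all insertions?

534: h=12 → slot 12
515: h=0 → slot 0
347: h=2 → slot 2
871: h=10 → slot 10
599: h=12, probe 12,0,1 → slot 1
326: h=12, probe 12,0,1,2,3 → slot 3
572: h=10, probe 10,11 → slot 11
637: h=10, probe 10,11,12,0,1,2,3,4 → slot 4
Table: [515, 599, 347, 326, 637, ., ., ., ., ., 871, 572, 534]

1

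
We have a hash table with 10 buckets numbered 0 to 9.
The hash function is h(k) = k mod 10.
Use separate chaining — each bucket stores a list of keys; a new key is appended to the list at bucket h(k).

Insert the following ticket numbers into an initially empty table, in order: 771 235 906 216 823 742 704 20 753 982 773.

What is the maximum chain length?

Insert 771: h=1, bucket 1 empty -> new chain.
Insert 235: h=5, bucket 5 empty -> new chain.
Insert 906: h=6, bucket 6 empty -> new chain.
Insert 216: h=6, bucket 6 nonempty -> append to chain.
Insert 823: h=3, bucket 3 empty -> new chain.
Insert 742: h=2, bucket 2 empty -> new chain.
Insert 704: h=4, bucket 4 empty -> new chain.
Insert 20: h=0, bucket 0 empty -> new chain.
Insert 753: h=3, bucket 3 nonempty -> append to chain.
Insert 982: h=2, bucket 2 nonempty -> append to chain.
Insert 773: h=3, bucket 3 nonempty -> append to chain.
Final buckets:
0: 20
1: 771
2: 742 -> 982
3: 823 -> 753 -> 773
4: 704
5: 235
6: 906 -> 216
7: ∅
8: ∅
9: ∅

3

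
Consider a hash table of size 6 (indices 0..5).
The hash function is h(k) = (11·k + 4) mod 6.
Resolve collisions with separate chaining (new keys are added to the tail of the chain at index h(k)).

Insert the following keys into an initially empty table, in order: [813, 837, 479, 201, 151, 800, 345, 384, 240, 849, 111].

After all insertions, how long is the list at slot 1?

813 -> bucket 1
837 -> bucket 1 (collision)
479 -> bucket 5
201 -> bucket 1 (collision)
151 -> bucket 3
800 -> bucket 2
345 -> bucket 1 (collision)
384 -> bucket 4
240 -> bucket 4 (collision)
849 -> bucket 1 (collision)
111 -> bucket 1 (collision)
Final buckets:
0: ∅
1: 813 -> 837 -> 201 -> 345 -> 849 -> 111
2: 800
3: 151
4: 384 -> 240
5: 479

6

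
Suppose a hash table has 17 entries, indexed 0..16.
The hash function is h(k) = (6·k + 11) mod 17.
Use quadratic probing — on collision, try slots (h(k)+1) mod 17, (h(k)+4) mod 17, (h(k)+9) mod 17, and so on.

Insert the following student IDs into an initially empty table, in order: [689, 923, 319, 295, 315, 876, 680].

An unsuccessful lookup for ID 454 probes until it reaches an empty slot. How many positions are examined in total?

Insert 689: h=14, slot 14 empty => index 14.
Insert 923: h=7, slot 7 empty => index 7.
Insert 319: h=4, slot 4 empty => index 4.
Insert 295: h=13, slot 13 empty => index 13.
Insert 315: h=14, slot 14 occupied => index 15.
Insert 876: h=14, slots 14,15 occupied => index 1.
Insert 680: h=11, slot 11 empty => index 11.
Table: [_, 876, _, _, 319, _, _, 923, _, _, _, 680, _, 295, 689, 315, _]
Lookup 454: h=15, probe 15,16 → slot 16 empty, not found.

2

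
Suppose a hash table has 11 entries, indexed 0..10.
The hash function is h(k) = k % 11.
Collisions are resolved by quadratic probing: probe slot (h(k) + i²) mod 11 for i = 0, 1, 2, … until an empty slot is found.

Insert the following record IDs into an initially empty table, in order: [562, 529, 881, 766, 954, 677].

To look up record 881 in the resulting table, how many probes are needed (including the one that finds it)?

3

562 hashes to 1; slot 1 is free → place at 1.
529 hashes to 1; 1 taken → place at 2.
881 hashes to 1; 1,2 taken → place at 5.
766 hashes to 7; slot 7 is free → place at 7.
954 hashes to 8; slot 8 is free → place at 8.
677 hashes to 6; slot 6 is free → place at 6.
Table: [., 562, 529, ., ., 881, 677, 766, 954, ., .]
Lookup 881: h=1, probe 1,2,5 → found at 5.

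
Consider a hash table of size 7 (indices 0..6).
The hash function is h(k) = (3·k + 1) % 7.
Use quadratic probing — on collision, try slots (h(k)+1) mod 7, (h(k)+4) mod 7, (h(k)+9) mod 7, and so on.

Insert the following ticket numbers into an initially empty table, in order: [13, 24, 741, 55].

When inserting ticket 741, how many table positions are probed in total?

13: h=5 -> slot 5
24: h=3 -> slot 3
741: h=5, probe 5,6 -> slot 6
55: h=5, probe 5,6,2 -> slot 2
Table: [., ., 55, 24, ., 13, 741]

2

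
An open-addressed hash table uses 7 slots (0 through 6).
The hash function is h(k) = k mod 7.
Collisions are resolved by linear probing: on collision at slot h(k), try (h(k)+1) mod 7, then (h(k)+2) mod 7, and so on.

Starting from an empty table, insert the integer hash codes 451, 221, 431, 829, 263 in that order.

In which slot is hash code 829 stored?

451 hashes to 3; slot 3 is free -> place at 3.
221 hashes to 4; slot 4 is free -> place at 4.
431 hashes to 4; 4 taken -> place at 5.
829 hashes to 3; 3,4,5 taken -> place at 6.
263 hashes to 4; 4,5,6 taken -> place at 0.
Table: [263, ., ., 451, 221, 431, 829]

6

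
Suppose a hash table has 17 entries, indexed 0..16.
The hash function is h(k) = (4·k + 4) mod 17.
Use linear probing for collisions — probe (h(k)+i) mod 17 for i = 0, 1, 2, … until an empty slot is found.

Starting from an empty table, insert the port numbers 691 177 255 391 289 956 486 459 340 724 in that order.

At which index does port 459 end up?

691 hashes to 14; slot 14 is free -> place at 14.
177 hashes to 15; slot 15 is free -> place at 15.
255 hashes to 4; slot 4 is free -> place at 4.
391 hashes to 4; 4 taken -> place at 5.
289 hashes to 4; 4,5 taken -> place at 6.
956 hashes to 3; slot 3 is free -> place at 3.
486 hashes to 10; slot 10 is free -> place at 10.
459 hashes to 4; 4,5,6 taken -> place at 7.
340 hashes to 4; 4,5,6,7 taken -> place at 8.
724 hashes to 10; 10 taken -> place at 11.
Table: [∅, ∅, ∅, 956, 255, 391, 289, 459, 340, ∅, 486, 724, ∅, ∅, 691, 177, ∅]

7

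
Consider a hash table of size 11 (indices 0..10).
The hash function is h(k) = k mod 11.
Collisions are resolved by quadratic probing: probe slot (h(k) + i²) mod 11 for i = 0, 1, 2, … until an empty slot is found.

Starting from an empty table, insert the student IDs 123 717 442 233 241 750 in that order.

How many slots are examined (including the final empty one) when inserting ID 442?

3

123 hashes to 2; slot 2 is free => place at 2.
717 hashes to 2; 2 taken => place at 3.
442 hashes to 2; 2,3 taken => place at 6.
233 hashes to 2; 2,3,6 taken => place at 0.
241 hashes to 10; slot 10 is free => place at 10.
750 hashes to 2; 2,3,6,0 taken => place at 7.
Table: [233, ., 123, 717, ., ., 442, 750, ., ., 241]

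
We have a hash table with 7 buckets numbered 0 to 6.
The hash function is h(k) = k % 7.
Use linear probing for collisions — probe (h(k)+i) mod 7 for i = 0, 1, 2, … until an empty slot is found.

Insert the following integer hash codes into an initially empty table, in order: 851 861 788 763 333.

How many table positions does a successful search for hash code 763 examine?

Insert 851: h=4, slot 4 empty -> index 4.
Insert 861: h=0, slot 0 empty -> index 0.
Insert 788: h=4, slot 4 occupied -> index 5.
Insert 763: h=0, slot 0 occupied -> index 1.
Insert 333: h=4, slots 4,5 occupied -> index 6.
Table: [861, 763, ., ., 851, 788, 333]
Lookup 763: h=0, probe 0,1 → found at 1.

2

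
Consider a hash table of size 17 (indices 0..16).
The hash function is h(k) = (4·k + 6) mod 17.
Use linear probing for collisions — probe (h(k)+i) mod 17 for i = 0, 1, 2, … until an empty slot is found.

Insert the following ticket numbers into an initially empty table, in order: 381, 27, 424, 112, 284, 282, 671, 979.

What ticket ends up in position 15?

979

Insert 381: h=0, slot 0 empty → index 0.
Insert 27: h=12, slot 12 empty → index 12.
Insert 424: h=2, slot 2 empty → index 2.
Insert 112: h=12, slot 12 occupied → index 13.
Insert 284: h=3, slot 3 empty → index 3.
Insert 282: h=12, slots 12,13 occupied → index 14.
Insert 671: h=4, slot 4 empty → index 4.
Insert 979: h=12, slots 12,13,14 occupied → index 15.
Table: [381, ∅, 424, 284, 671, ∅, ∅, ∅, ∅, ∅, ∅, ∅, 27, 112, 282, 979, ∅]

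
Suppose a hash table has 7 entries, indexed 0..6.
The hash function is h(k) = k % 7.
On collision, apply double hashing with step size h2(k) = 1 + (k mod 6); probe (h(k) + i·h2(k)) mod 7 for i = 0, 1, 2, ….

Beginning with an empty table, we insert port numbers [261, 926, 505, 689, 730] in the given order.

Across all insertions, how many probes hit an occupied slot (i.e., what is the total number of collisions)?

2

261: h=2 => slot 2
926: h=2, h2=3, probe 2,5 => slot 5
505: h=1 => slot 1
689: h=3 => slot 3
730: h=2, h2=5, probe 2,0 => slot 0
Table: [730, 505, 261, 689, _, 926, _]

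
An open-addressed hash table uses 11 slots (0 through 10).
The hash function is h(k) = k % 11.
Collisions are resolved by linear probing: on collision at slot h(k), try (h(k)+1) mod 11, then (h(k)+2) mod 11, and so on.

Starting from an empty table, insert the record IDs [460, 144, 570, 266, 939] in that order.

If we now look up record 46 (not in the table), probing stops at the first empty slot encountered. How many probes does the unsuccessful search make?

Insert 460: h=9, slot 9 empty => index 9.
Insert 144: h=1, slot 1 empty => index 1.
Insert 570: h=9, slot 9 occupied => index 10.
Insert 266: h=2, slot 2 empty => index 2.
Insert 939: h=4, slot 4 empty => index 4.
Table: [∅, 144, 266, ∅, 939, ∅, ∅, ∅, ∅, 460, 570]
Lookup 46: h=2, probe 2,3 → slot 3 empty, not found.

2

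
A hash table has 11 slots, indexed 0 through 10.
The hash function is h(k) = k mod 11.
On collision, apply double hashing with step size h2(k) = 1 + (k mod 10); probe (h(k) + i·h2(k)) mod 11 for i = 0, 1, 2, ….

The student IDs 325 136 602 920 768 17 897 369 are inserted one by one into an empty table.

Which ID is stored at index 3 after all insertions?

Insert 325: h=6, slot 6 empty -> index 6.
Insert 136: h=4, slot 4 empty -> index 4.
Insert 602: h=8, slot 8 empty -> index 8.
Insert 920: h=7, slot 7 empty -> index 7.
Insert 768: h=9, slot 9 empty -> index 9.
Insert 17: h=6, h2=8, slot 6 occupied -> index 3.
Insert 897: h=6, h2=8, slots 6,3 occupied -> index 0.
Insert 369: h=6, h2=10, slot 6 occupied -> index 5.
Table: [897, ., ., 17, 136, 369, 325, 920, 602, 768, .]

17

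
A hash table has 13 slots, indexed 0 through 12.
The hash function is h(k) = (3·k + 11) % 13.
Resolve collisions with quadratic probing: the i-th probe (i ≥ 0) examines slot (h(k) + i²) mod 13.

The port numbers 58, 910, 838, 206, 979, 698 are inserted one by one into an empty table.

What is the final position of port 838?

58 hashes to 3; slot 3 is free → place at 3.
910 hashes to 11; slot 11 is free → place at 11.
838 hashes to 3; 3 taken → place at 4.
206 hashes to 5; slot 5 is free → place at 5.
979 hashes to 10; slot 10 is free → place at 10.
698 hashes to 12; slot 12 is free → place at 12.
Table: [—, —, —, 58, 838, 206, —, —, —, —, 979, 910, 698]

4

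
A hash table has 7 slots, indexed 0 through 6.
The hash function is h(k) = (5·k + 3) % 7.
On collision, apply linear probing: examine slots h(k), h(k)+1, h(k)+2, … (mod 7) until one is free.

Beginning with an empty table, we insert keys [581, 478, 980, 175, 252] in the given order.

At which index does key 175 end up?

5

581 hashes to 3; slot 3 is free → place at 3.
478 hashes to 6; slot 6 is free → place at 6.
980 hashes to 3; 3 taken → place at 4.
175 hashes to 3; 3,4 taken → place at 5.
252 hashes to 3; 3,4,5,6 taken → place at 0.
Table: [252, ∅, ∅, 581, 980, 175, 478]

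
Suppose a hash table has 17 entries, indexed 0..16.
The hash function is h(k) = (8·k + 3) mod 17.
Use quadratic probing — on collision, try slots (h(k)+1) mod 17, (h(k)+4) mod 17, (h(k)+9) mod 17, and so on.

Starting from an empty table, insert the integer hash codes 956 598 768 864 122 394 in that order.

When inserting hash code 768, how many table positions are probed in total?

2

956 hashes to 1; slot 1 is free -> place at 1.
598 hashes to 10; slot 10 is free -> place at 10.
768 hashes to 10; 10 taken -> place at 11.
864 hashes to 13; slot 13 is free -> place at 13.
122 hashes to 10; 10,11 taken -> place at 14.
394 hashes to 10; 10,11,14 taken -> place at 2.
Table: [_, 956, 394, _, _, _, _, _, _, _, 598, 768, _, 864, 122, _, _]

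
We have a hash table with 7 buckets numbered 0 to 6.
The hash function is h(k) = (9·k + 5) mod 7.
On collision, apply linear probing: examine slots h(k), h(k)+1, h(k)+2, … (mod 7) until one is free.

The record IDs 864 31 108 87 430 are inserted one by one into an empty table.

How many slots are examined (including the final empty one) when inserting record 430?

Insert 864: h=4, slot 4 empty → index 4.
Insert 31: h=4, slot 4 occupied → index 5.
Insert 108: h=4, slots 4,5 occupied → index 6.
Insert 87: h=4, slots 4,5,6 occupied → index 0.
Insert 430: h=4, slots 4,5,6,0 occupied → index 1.
Table: [87, 430, _, _, 864, 31, 108]

5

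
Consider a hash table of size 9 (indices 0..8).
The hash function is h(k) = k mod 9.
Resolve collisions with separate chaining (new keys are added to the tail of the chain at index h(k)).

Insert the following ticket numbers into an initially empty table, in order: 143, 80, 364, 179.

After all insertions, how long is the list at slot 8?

3

143 -> bucket 8
80 -> bucket 8 (collision)
364 -> bucket 4
179 -> bucket 8 (collision)
Final buckets:
0: -
1: -
2: -
3: -
4: 364
5: -
6: -
7: -
8: 143 -> 80 -> 179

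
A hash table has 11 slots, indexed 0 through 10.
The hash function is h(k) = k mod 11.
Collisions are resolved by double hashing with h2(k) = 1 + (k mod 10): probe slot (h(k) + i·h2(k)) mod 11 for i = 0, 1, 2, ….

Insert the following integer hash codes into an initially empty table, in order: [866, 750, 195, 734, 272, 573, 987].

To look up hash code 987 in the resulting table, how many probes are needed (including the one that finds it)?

866 hashes to 8; slot 8 is free → place at 8.
750 hashes to 2; slot 2 is free → place at 2.
195 hashes to 8, h2=6; 8 taken → place at 3.
734 hashes to 8, h2=5; 8,2 taken → place at 7.
272 hashes to 8, h2=3; 8 taken → place at 0.
573 hashes to 1; slot 1 is free → place at 1.
987 hashes to 8, h2=8; 8 taken → place at 5.
Table: [272, 573, 750, 195, ∅, 987, ∅, 734, 866, ∅, ∅]
Lookup 987: h=8, h2=8, probe 8,5 → found at 5.

2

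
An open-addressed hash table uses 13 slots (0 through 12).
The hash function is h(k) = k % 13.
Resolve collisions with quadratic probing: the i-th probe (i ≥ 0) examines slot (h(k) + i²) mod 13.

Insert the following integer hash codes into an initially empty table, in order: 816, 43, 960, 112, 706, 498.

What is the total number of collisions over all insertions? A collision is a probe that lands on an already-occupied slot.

4

Insert 816: h=10, slot 10 empty => index 10.
Insert 43: h=4, slot 4 empty => index 4.
Insert 960: h=11, slot 11 empty => index 11.
Insert 112: h=8, slot 8 empty => index 8.
Insert 706: h=4, slot 4 occupied => index 5.
Insert 498: h=4, slots 4,5,8 occupied => index 0.
Table: [498, —, —, —, 43, 706, —, —, 112, —, 816, 960, —]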